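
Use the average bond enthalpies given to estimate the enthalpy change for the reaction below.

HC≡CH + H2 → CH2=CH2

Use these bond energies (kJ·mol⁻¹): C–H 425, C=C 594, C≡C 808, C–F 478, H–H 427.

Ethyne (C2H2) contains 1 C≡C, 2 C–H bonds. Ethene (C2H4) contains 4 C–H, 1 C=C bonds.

ΔH ≈ −209 kJ

Bonds broken (reactants):
  C≡C: 1 × 808 = 808
  C–H: 2 × 425 = 850
  H–H: 1 × 427 = 427
  Σ(broken) = 2085 kJ
Bonds formed (products):
  C–H: 4 × 425 = 1700
  C=C: 1 × 594 = 594
  Σ(formed) = 2294 kJ
ΔH = Σ(broken) − Σ(formed) = 2085 − 2294 = −209 kJ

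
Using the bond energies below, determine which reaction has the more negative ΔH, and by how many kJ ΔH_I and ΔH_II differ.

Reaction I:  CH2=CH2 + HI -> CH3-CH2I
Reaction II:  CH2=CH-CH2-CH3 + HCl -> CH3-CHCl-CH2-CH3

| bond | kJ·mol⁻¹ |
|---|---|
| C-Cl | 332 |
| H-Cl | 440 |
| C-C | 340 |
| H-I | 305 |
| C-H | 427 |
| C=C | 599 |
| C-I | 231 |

Reaction I:
  Bonds broken (reactants):
    C-H: 4 × 427 = 1708
    C=C: 1 × 599 = 599
    H-I: 1 × 305 = 305
    Σ(broken) = 2612 kJ
  Bonds formed (products):
    C-C: 1 × 340 = 340
    C-H: 5 × 427 = 2135
    C-I: 1 × 231 = 231
    Σ(formed) = 2706 kJ
  ΔH_I = 2612 − 2706 = −94 kJ
Reaction II:
  Bonds broken (reactants):
    C-C: 2 × 340 = 680
    C-H: 8 × 427 = 3416
    C=C: 1 × 599 = 599
    H-Cl: 1 × 440 = 440
    Σ(broken) = 5135 kJ
  Bonds formed (products):
    C-C: 3 × 340 = 1020
    C-Cl: 1 × 332 = 332
    C-H: 9 × 427 = 3843
    Σ(formed) = 5195 kJ
  ΔH_II = 5135 − 5195 = −60 kJ
ΔH_I − ΔH_II = −34 kJ, so reaction I has the more negative ΔH; |ΔH_I − ΔH_II| = 34 kJ.

Reaction I, by 34 kJ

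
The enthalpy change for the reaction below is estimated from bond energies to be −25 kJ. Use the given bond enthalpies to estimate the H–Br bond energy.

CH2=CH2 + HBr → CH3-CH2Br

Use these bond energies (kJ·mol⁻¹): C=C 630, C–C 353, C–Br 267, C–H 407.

D(H–Br) ≈ 372 kJ/mol

Let D be the H–Br bond energy.
Σ(broken) = 4×407 + 1×630 + 1×D = 2258 + D
Σ(formed) = 1×267 + 1×353 + 5×407 = 2655
ΔH = Σ(broken) − Σ(formed) = (2258 + D) − (2655) = −397 + D
Setting this equal to −25 kJ gives D = 372 kJ/mol.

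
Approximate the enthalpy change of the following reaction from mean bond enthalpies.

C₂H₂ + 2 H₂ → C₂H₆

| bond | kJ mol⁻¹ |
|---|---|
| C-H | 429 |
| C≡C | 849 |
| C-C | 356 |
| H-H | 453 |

Bonds broken (reactants):
  C≡C: 1 × 849 = 849
  C-H: 2 × 429 = 858
  H-H: 2 × 453 = 906
  Σ(broken) = 2613 kJ
Bonds formed (products):
  C-C: 1 × 356 = 356
  C-H: 6 × 429 = 2574
  Σ(formed) = 2930 kJ
ΔH = Σ(broken) − Σ(formed) = 2613 − 2930 = −317 kJ

ΔH ≈ −317 kJ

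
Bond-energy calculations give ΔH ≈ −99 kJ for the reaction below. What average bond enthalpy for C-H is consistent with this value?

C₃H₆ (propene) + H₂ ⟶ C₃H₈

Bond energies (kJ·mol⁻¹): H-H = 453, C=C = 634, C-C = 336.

Let D be the C-H bond energy.
Σ(broken) = 1×336 + 6×D + 1×634 + 1×453 = 1423 + 6D
Σ(formed) = 2×336 + 8×D = 672 + 8D
ΔH = Σ(broken) − Σ(formed) = (1423 + 6D) − (672 + 8D) = +751 − 2D
Setting this equal to −99 kJ gives 2D = 850, so D = 425 kJ/mol.

D(C-H) ≈ 425 kJ/mol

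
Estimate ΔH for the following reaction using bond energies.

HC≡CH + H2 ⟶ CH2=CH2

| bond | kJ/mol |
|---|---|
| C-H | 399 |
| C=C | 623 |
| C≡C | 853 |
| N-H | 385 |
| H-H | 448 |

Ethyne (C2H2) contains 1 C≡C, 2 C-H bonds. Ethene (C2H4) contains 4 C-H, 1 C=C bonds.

Bonds broken (reactants):
  C≡C: 1 × 853 = 853
  C-H: 2 × 399 = 798
  H-H: 1 × 448 = 448
  Σ(broken) = 2099 kJ
Bonds formed (products):
  C-H: 4 × 399 = 1596
  C=C: 1 × 623 = 623
  Σ(formed) = 2219 kJ
ΔH = Σ(broken) − Σ(formed) = 2099 − 2219 = −120 kJ

ΔH ≈ −120 kJ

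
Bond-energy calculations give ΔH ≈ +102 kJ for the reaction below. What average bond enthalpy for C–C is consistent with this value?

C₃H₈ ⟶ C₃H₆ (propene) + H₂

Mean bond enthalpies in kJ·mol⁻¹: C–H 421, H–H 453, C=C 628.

D(C–C) ≈ 341 kJ/mol

Let D be the C–C bond energy.
Σ(broken) = 2×D + 8×421 = 3368 + 2D
Σ(formed) = 1×D + 6×421 + 1×628 + 1×453 = 3607 + D
ΔH = Σ(broken) − Σ(formed) = (3368 + 2D) − (3607 + D) = −239 + D
Setting this equal to +102 kJ gives D = 341 kJ/mol.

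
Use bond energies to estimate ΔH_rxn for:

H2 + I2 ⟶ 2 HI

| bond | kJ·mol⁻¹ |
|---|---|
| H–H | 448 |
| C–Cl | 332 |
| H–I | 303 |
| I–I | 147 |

ΔH ≈ −11 kJ

Bonds broken (reactants):
  H–H: 1 × 448 = 448
  I–I: 1 × 147 = 147
  Σ(broken) = 595 kJ
Bonds formed (products):
  H–I: 2 × 303 = 606
  Σ(formed) = 606 kJ
ΔH = Σ(broken) − Σ(formed) = 595 − 606 = −11 kJ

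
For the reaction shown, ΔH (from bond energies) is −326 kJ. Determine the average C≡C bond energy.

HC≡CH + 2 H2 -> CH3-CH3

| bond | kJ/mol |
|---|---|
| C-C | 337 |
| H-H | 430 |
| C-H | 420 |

Let D be the C≡C bond energy.
Σ(broken) = 1×D + 2×420 + 2×430 = 1700 + D
Σ(formed) = 1×337 + 6×420 = 2857
ΔH = Σ(broken) − Σ(formed) = (1700 + D) − (2857) = −1157 + D
Setting this equal to −326 kJ gives D = 831 kJ/mol.

D(C≡C) ≈ 831 kJ/mol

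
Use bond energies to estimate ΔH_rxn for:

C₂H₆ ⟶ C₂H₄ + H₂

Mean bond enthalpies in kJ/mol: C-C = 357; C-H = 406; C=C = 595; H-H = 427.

ΔH ≈ +147 kJ

Bonds broken (reactants):
  C-C: 1 × 357 = 357
  C-H: 6 × 406 = 2436
  Σ(broken) = 2793 kJ
Bonds formed (products):
  C-H: 4 × 406 = 1624
  C=C: 1 × 595 = 595
  H-H: 1 × 427 = 427
  Σ(formed) = 2646 kJ
ΔH = Σ(broken) − Σ(formed) = 2793 − 2646 = +147 kJ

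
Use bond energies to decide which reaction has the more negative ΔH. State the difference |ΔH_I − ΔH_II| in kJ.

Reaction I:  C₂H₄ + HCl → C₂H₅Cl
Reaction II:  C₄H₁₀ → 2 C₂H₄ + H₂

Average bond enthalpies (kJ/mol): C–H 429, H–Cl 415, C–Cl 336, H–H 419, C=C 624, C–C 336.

Reaction I, by 261 kJ

Reaction I:
  Bonds broken (reactants):
    C–H: 4 × 429 = 1716
    C=C: 1 × 624 = 624
    H–Cl: 1 × 415 = 415
    Σ(broken) = 2755 kJ
  Bonds formed (products):
    C–C: 1 × 336 = 336
    C–Cl: 1 × 336 = 336
    C–H: 5 × 429 = 2145
    Σ(formed) = 2817 kJ
  ΔH_I = 2755 − 2817 = −62 kJ
Reaction II:
  Bonds broken (reactants):
    C–C: 3 × 336 = 1008
    C–H: 10 × 429 = 4290
    Σ(broken) = 5298 kJ
  Bonds formed (products):
    C–H: 8 × 429 = 3432
    C=C: 2 × 624 = 1248
    H–H: 1 × 419 = 419
    Σ(formed) = 5099 kJ
  ΔH_II = 5298 − 5099 = +199 kJ
ΔH_I − ΔH_II = −261 kJ, so reaction I has the more negative ΔH; |ΔH_I − ΔH_II| = 261 kJ.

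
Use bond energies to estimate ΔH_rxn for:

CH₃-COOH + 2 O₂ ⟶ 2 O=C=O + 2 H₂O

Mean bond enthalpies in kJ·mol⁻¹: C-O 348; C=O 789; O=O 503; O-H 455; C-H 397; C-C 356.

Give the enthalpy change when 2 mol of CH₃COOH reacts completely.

ΔH = −1662 kJ

Bonds broken (reactants):
  C-C: 1 × 356 = 356
  C-H: 3 × 397 = 1191
  C-O: 1 × 348 = 348
  C=O: 1 × 789 = 789
  O-H: 1 × 455 = 455
  O=O: 2 × 503 = 1006
  Σ(broken) = 4145 kJ
Bonds formed (products):
  C=O: 4 × 789 = 3156
  O-H: 4 × 455 = 1820
  Σ(formed) = 4976 kJ
ΔH = Σ(broken) − Σ(formed) = 4145 − 4976 = −831 kJ
For 2× the reaction as written: 2 × (−831) = −1662 kJ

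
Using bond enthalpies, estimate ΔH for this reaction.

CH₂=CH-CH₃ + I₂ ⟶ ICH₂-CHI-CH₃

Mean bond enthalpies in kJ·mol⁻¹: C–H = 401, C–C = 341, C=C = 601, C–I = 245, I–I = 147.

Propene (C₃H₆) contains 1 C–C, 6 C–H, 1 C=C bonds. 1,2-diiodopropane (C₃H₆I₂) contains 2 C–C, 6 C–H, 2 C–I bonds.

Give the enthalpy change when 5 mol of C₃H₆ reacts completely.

Bonds broken (reactants):
  C–C: 1 × 341 = 341
  C–H: 6 × 401 = 2406
  C=C: 1 × 601 = 601
  I–I: 1 × 147 = 147
  Σ(broken) = 3495 kJ
Bonds formed (products):
  C–C: 2 × 341 = 682
  C–H: 6 × 401 = 2406
  C–I: 2 × 245 = 490
  Σ(formed) = 3578 kJ
ΔH = Σ(broken) − Σ(formed) = 3495 − 3578 = −83 kJ
For 5× the reaction as written: 5 × (−83) = −415 kJ

ΔH = −415 kJ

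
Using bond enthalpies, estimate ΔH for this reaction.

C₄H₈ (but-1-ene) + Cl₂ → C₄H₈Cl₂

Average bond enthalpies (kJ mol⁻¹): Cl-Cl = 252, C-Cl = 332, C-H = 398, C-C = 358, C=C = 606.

ΔH ≈ −164 kJ

Bonds broken (reactants):
  C-C: 2 × 358 = 716
  C-H: 8 × 398 = 3184
  C=C: 1 × 606 = 606
  Cl-Cl: 1 × 252 = 252
  Σ(broken) = 4758 kJ
Bonds formed (products):
  C-C: 3 × 358 = 1074
  C-Cl: 2 × 332 = 664
  C-H: 8 × 398 = 3184
  Σ(formed) = 4922 kJ
ΔH = Σ(broken) − Σ(formed) = 4758 − 4922 = −164 kJ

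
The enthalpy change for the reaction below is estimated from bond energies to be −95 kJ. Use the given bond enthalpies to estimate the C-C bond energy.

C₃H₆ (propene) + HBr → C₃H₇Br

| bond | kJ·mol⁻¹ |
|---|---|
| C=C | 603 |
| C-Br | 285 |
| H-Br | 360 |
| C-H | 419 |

Let D be the C-C bond energy.
Σ(broken) = 1×D + 6×419 + 1×603 + 1×360 = 3477 + D
Σ(formed) = 1×285 + 2×D + 7×419 = 3218 + 2D
ΔH = Σ(broken) − Σ(formed) = (3477 + D) − (3218 + 2D) = +259 − D
Setting this equal to −95 kJ gives D = 354 kJ/mol.

D(C-C) ≈ 354 kJ/mol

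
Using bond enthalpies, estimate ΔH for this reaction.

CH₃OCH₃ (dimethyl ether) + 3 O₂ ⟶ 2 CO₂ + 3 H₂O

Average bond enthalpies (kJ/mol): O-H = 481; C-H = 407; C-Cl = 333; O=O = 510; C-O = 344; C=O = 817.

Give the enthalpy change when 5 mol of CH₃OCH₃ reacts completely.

Bonds broken (reactants):
  C-H: 6 × 407 = 2442
  C-O: 2 × 344 = 688
  O=O: 3 × 510 = 1530
  Σ(broken) = 4660 kJ
Bonds formed (products):
  C=O: 4 × 817 = 3268
  O-H: 6 × 481 = 2886
  Σ(formed) = 6154 kJ
ΔH = Σ(broken) − Σ(formed) = 4660 − 6154 = −1494 kJ
For 5× the reaction as written: 5 × (−1494) = −7470 kJ

ΔH = −7470 kJ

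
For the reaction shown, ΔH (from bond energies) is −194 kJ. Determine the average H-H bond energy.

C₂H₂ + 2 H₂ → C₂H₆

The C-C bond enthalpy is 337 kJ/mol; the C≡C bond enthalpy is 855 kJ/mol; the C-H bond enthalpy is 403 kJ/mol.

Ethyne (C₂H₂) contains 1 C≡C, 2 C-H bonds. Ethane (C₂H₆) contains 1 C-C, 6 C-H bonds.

Let D be the H-H bond energy.
Σ(broken) = 1×855 + 2×403 + 2×D = 1661 + 2D
Σ(formed) = 1×337 + 6×403 = 2755
ΔH = Σ(broken) − Σ(formed) = (1661 + 2D) − (2755) = −1094 + 2D
Setting this equal to −194 kJ gives 2D = 900, so D = 450 kJ/mol.

D(H-H) ≈ 450 kJ/mol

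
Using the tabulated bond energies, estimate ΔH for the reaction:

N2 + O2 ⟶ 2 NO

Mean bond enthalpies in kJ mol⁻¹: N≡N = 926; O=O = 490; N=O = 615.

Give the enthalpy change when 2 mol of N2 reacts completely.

ΔH = +372 kJ

Bonds broken (reactants):
  N≡N: 1 × 926 = 926
  O=O: 1 × 490 = 490
  Σ(broken) = 1416 kJ
Bonds formed (products):
  N=O: 2 × 615 = 1230
  Σ(formed) = 1230 kJ
ΔH = Σ(broken) − Σ(formed) = 1416 − 1230 = +186 kJ
For 2× the reaction as written: 2 × (+186) = +372 kJ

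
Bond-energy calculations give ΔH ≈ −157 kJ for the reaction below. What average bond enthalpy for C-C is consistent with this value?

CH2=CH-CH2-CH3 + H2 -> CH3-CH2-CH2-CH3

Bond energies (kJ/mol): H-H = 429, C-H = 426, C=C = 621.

D(C-C) ≈ 355 kJ/mol

Let D be the C-C bond energy.
Σ(broken) = 2×D + 8×426 + 1×621 + 1×429 = 4458 + 2D
Σ(formed) = 3×D + 10×426 = 4260 + 3D
ΔH = Σ(broken) − Σ(formed) = (4458 + 2D) − (4260 + 3D) = +198 − D
Setting this equal to −157 kJ gives D = 355 kJ/mol.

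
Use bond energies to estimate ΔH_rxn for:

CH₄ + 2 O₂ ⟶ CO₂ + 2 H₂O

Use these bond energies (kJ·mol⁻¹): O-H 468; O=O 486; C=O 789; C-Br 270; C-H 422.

ΔH ≈ −790 kJ

Bonds broken (reactants):
  C-H: 4 × 422 = 1688
  O=O: 2 × 486 = 972
  Σ(broken) = 2660 kJ
Bonds formed (products):
  C=O: 2 × 789 = 1578
  O-H: 4 × 468 = 1872
  Σ(formed) = 3450 kJ
ΔH = Σ(broken) − Σ(formed) = 2660 − 3450 = −790 kJ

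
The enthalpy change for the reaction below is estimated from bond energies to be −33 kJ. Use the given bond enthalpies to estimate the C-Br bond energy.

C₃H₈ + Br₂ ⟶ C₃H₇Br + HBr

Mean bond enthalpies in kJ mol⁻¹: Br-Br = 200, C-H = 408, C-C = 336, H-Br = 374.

Let D be the C-Br bond energy.
Σ(broken) = 1×200 + 2×336 + 8×408 = 4136
Σ(formed) = 1×D + 2×336 + 7×408 + 1×374 = 3902 + D
ΔH = Σ(broken) − Σ(formed) = (4136) − (3902 + D) = +234 − D
Setting this equal to −33 kJ gives D = 267 kJ/mol.

D(C-Br) ≈ 267 kJ/mol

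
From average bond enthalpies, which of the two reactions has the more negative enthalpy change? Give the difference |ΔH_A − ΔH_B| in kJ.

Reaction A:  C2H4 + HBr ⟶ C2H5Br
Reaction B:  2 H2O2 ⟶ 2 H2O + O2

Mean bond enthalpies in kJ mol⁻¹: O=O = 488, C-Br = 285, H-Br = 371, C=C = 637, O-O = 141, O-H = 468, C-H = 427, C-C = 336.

Reaction A:
  Bonds broken (reactants):
    C-H: 4 × 427 = 1708
    C=C: 1 × 637 = 637
    H-Br: 1 × 371 = 371
    Σ(broken) = 2716 kJ
  Bonds formed (products):
    C-Br: 1 × 285 = 285
    C-C: 1 × 336 = 336
    C-H: 5 × 427 = 2135
    Σ(formed) = 2756 kJ
  ΔH_A = 2716 − 2756 = −40 kJ
Reaction B:
  Bonds broken (reactants):
    O-H: 4 × 468 = 1872
    O-O: 2 × 141 = 282
    Σ(broken) = 2154 kJ
  Bonds formed (products):
    O-H: 4 × 468 = 1872
    O=O: 1 × 488 = 488
    Σ(formed) = 2360 kJ
  ΔH_B = 2154 − 2360 = −206 kJ
ΔH_A − ΔH_B = +166 kJ, so reaction B has the more negative ΔH; |ΔH_A − ΔH_B| = 166 kJ.

Reaction B, by 166 kJ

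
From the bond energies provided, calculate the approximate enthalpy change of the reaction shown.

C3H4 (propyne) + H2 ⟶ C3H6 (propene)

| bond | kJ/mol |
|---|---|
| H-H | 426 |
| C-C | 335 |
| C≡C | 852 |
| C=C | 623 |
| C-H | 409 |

ΔH ≈ −163 kJ

Bonds broken (reactants):
  C≡C: 1 × 852 = 852
  C-C: 1 × 335 = 335
  C-H: 4 × 409 = 1636
  H-H: 1 × 426 = 426
  Σ(broken) = 3249 kJ
Bonds formed (products):
  C-C: 1 × 335 = 335
  C-H: 6 × 409 = 2454
  C=C: 1 × 623 = 623
  Σ(formed) = 3412 kJ
ΔH = Σ(broken) − Σ(formed) = 3249 − 3412 = −163 kJ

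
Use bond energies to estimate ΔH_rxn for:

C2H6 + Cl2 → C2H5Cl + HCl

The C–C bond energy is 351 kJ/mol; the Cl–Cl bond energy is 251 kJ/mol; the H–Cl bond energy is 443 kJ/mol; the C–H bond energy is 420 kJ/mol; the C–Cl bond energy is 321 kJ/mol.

Bonds broken (reactants):
  C–C: 1 × 351 = 351
  C–H: 6 × 420 = 2520
  Cl–Cl: 1 × 251 = 251
  Σ(broken) = 3122 kJ
Bonds formed (products):
  C–C: 1 × 351 = 351
  C–Cl: 1 × 321 = 321
  C–H: 5 × 420 = 2100
  H–Cl: 1 × 443 = 443
  Σ(formed) = 3215 kJ
ΔH = Σ(broken) − Σ(formed) = 3122 − 3215 = −93 kJ

ΔH ≈ −93 kJ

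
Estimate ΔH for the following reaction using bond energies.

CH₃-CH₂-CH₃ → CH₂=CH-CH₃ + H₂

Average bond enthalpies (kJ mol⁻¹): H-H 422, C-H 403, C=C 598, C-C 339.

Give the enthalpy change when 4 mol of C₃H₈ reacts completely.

Bonds broken (reactants):
  C-C: 2 × 339 = 678
  C-H: 8 × 403 = 3224
  Σ(broken) = 3902 kJ
Bonds formed (products):
  C-C: 1 × 339 = 339
  C-H: 6 × 403 = 2418
  C=C: 1 × 598 = 598
  H-H: 1 × 422 = 422
  Σ(formed) = 3777 kJ
ΔH = Σ(broken) − Σ(formed) = 3902 − 3777 = +125 kJ
For 4× the reaction as written: 4 × (+125) = +500 kJ

ΔH = +500 kJ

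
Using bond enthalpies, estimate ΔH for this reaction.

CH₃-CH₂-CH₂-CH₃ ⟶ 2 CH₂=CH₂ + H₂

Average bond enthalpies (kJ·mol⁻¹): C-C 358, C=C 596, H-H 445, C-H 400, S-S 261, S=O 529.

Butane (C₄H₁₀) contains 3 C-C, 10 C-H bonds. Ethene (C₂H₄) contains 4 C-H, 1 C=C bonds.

ΔH ≈ +237 kJ

Bonds broken (reactants):
  C-C: 3 × 358 = 1074
  C-H: 10 × 400 = 4000
  Σ(broken) = 5074 kJ
Bonds formed (products):
  C-H: 8 × 400 = 3200
  C=C: 2 × 596 = 1192
  H-H: 1 × 445 = 445
  Σ(formed) = 4837 kJ
ΔH = Σ(broken) − Σ(formed) = 5074 − 4837 = +237 kJ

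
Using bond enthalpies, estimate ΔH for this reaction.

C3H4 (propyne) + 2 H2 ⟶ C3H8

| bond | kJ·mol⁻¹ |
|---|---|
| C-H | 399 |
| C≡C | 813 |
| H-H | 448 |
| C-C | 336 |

Bonds broken (reactants):
  C≡C: 1 × 813 = 813
  C-C: 1 × 336 = 336
  C-H: 4 × 399 = 1596
  H-H: 2 × 448 = 896
  Σ(broken) = 3641 kJ
Bonds formed (products):
  C-C: 2 × 336 = 672
  C-H: 8 × 399 = 3192
  Σ(formed) = 3864 kJ
ΔH = Σ(broken) − Σ(formed) = 3641 − 3864 = −223 kJ

ΔH ≈ −223 kJ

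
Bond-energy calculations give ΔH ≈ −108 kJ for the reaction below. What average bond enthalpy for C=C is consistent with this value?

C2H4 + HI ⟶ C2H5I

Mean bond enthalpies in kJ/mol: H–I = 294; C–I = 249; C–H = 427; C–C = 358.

Let D be the C=C bond energy.
Σ(broken) = 4×427 + 1×D + 1×294 = 2002 + D
Σ(formed) = 1×358 + 5×427 + 1×249 = 2742
ΔH = Σ(broken) − Σ(formed) = (2002 + D) − (2742) = −740 + D
Setting this equal to −108 kJ gives D = 632 kJ/mol.

D(C=C) ≈ 632 kJ/mol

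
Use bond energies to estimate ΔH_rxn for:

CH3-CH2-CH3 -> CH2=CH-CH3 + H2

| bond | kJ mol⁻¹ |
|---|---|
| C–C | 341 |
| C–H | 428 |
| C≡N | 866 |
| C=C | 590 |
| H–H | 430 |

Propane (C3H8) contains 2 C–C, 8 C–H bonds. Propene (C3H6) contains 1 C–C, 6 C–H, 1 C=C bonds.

ΔH ≈ +177 kJ

Bonds broken (reactants):
  C–C: 2 × 341 = 682
  C–H: 8 × 428 = 3424
  Σ(broken) = 4106 kJ
Bonds formed (products):
  C–C: 1 × 341 = 341
  C–H: 6 × 428 = 2568
  C=C: 1 × 590 = 590
  H–H: 1 × 430 = 430
  Σ(formed) = 3929 kJ
ΔH = Σ(broken) − Σ(formed) = 4106 − 3929 = +177 kJ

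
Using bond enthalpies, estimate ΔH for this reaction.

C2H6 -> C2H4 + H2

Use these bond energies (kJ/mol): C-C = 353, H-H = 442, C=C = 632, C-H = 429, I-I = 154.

ΔH ≈ +137 kJ

Bonds broken (reactants):
  C-C: 1 × 353 = 353
  C-H: 6 × 429 = 2574
  Σ(broken) = 2927 kJ
Bonds formed (products):
  C-H: 4 × 429 = 1716
  C=C: 1 × 632 = 632
  H-H: 1 × 442 = 442
  Σ(formed) = 2790 kJ
ΔH = Σ(broken) − Σ(formed) = 2927 − 2790 = +137 kJ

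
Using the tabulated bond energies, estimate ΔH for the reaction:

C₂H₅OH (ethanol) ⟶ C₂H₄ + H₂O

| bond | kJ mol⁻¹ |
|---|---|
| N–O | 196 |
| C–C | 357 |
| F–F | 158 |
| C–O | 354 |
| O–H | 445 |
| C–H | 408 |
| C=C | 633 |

Bonds broken (reactants):
  C–C: 1 × 357 = 357
  C–H: 5 × 408 = 2040
  C–O: 1 × 354 = 354
  O–H: 1 × 445 = 445
  Σ(broken) = 3196 kJ
Bonds formed (products):
  C–H: 4 × 408 = 1632
  C=C: 1 × 633 = 633
  O–H: 2 × 445 = 890
  Σ(formed) = 3155 kJ
ΔH = Σ(broken) − Σ(formed) = 3196 − 3155 = +41 kJ

ΔH ≈ +41 kJ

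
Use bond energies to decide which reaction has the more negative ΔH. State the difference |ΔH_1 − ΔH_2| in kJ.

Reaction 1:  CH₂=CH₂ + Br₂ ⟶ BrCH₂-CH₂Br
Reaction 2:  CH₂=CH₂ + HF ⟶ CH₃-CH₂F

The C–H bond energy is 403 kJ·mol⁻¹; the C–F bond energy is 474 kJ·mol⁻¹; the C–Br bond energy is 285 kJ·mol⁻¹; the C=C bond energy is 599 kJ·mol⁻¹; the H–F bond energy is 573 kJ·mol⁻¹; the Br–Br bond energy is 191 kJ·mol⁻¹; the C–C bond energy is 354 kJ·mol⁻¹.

Reaction 1:
  Bonds broken (reactants):
    Br–Br: 1 × 191 = 191
    C–H: 4 × 403 = 1612
    C=C: 1 × 599 = 599
    Σ(broken) = 2402 kJ
  Bonds formed (products):
    C–Br: 2 × 285 = 570
    C–C: 1 × 354 = 354
    C–H: 4 × 403 = 1612
    Σ(formed) = 2536 kJ
  ΔH_1 = 2402 − 2536 = −134 kJ
Reaction 2:
  Bonds broken (reactants):
    C–H: 4 × 403 = 1612
    C=C: 1 × 599 = 599
    H–F: 1 × 573 = 573
    Σ(broken) = 2784 kJ
  Bonds formed (products):
    C–C: 1 × 354 = 354
    C–F: 1 × 474 = 474
    C–H: 5 × 403 = 2015
    Σ(formed) = 2843 kJ
  ΔH_2 = 2784 − 2843 = −59 kJ
ΔH_1 − ΔH_2 = −75 kJ, so reaction 1 has the more negative ΔH; |ΔH_1 − ΔH_2| = 75 kJ.

Reaction 1, by 75 kJ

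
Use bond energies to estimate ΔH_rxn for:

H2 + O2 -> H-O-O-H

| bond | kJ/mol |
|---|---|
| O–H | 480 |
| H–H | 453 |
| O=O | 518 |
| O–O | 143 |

ΔH ≈ −132 kJ

Bonds broken (reactants):
  H–H: 1 × 453 = 453
  O=O: 1 × 518 = 518
  Σ(broken) = 971 kJ
Bonds formed (products):
  O–H: 2 × 480 = 960
  O–O: 1 × 143 = 143
  Σ(formed) = 1103 kJ
ΔH = Σ(broken) − Σ(formed) = 971 − 1103 = −132 kJ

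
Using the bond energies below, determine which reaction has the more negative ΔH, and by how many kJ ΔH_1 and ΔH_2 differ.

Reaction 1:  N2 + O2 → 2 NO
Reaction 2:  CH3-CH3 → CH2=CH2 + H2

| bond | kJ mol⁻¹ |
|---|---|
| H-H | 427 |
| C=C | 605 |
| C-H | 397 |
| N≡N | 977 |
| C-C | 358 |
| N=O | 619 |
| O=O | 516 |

Reaction 2, by 135 kJ

Reaction 1:
  Bonds broken (reactants):
    N≡N: 1 × 977 = 977
    O=O: 1 × 516 = 516
    Σ(broken) = 1493 kJ
  Bonds formed (products):
    N=O: 2 × 619 = 1238
    Σ(formed) = 1238 kJ
  ΔH_1 = 1493 − 1238 = +255 kJ
Reaction 2:
  Bonds broken (reactants):
    C-C: 1 × 358 = 358
    C-H: 6 × 397 = 2382
    Σ(broken) = 2740 kJ
  Bonds formed (products):
    C-H: 4 × 397 = 1588
    C=C: 1 × 605 = 605
    H-H: 1 × 427 = 427
    Σ(formed) = 2620 kJ
  ΔH_2 = 2740 − 2620 = +120 kJ
ΔH_1 − ΔH_2 = +135 kJ, so reaction 2 has the more negative ΔH; |ΔH_1 − ΔH_2| = 135 kJ.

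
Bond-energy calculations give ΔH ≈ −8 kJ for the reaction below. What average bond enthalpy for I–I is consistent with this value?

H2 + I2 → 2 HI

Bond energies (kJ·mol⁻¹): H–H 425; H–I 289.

Let D be the I–I bond energy.
Σ(broken) = 1×425 + 1×D = 425 + D
Σ(formed) = 2×289 = 578
ΔH = Σ(broken) − Σ(formed) = (425 + D) − (578) = −153 + D
Setting this equal to −8 kJ gives D = 145 kJ/mol.

D(I–I) ≈ 145 kJ/mol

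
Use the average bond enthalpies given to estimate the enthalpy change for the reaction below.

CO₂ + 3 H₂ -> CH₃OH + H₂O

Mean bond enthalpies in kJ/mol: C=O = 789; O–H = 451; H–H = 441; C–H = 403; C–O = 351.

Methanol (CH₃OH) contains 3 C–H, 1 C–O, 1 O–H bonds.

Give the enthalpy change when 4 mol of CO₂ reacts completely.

ΔH = −48 kJ

Bonds broken (reactants):
  C=O: 2 × 789 = 1578
  H–H: 3 × 441 = 1323
  Σ(broken) = 2901 kJ
Bonds formed (products):
  C–H: 3 × 403 = 1209
  C–O: 1 × 351 = 351
  O–H: 3 × 451 = 1353
  Σ(formed) = 2913 kJ
ΔH = Σ(broken) − Σ(formed) = 2901 − 2913 = −12 kJ
For 4× the reaction as written: 4 × (−12) = −48 kJ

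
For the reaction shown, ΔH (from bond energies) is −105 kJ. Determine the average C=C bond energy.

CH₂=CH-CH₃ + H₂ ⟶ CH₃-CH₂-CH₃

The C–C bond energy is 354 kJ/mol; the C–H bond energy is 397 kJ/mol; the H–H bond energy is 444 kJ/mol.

Let D be the C=C bond energy.
Σ(broken) = 1×354 + 6×397 + 1×D + 1×444 = 3180 + D
Σ(formed) = 2×354 + 8×397 = 3884
ΔH = Σ(broken) − Σ(formed) = (3180 + D) − (3884) = −704 + D
Setting this equal to −105 kJ gives D = 599 kJ/mol.

D(C=C) ≈ 599 kJ/mol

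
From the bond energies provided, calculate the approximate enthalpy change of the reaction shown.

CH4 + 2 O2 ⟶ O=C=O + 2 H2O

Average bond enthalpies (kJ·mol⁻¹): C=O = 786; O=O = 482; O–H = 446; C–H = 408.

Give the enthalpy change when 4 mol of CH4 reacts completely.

Bonds broken (reactants):
  C–H: 4 × 408 = 1632
  O=O: 2 × 482 = 964
  Σ(broken) = 2596 kJ
Bonds formed (products):
  C=O: 2 × 786 = 1572
  O–H: 4 × 446 = 1784
  Σ(formed) = 3356 kJ
ΔH = Σ(broken) − Σ(formed) = 2596 − 3356 = −760 kJ
For 4× the reaction as written: 4 × (−760) = −3040 kJ

ΔH = −3040 kJ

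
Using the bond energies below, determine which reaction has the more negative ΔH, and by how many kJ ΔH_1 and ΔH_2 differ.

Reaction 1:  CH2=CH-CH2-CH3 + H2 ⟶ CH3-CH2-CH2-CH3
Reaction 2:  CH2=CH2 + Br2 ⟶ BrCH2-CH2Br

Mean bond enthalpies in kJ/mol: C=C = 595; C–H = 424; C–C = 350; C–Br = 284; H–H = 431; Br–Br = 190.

Reaction 1, by 39 kJ

Reaction 1:
  Bonds broken (reactants):
    C–C: 2 × 350 = 700
    C–H: 8 × 424 = 3392
    C=C: 1 × 595 = 595
    H–H: 1 × 431 = 431
    Σ(broken) = 5118 kJ
  Bonds formed (products):
    C–C: 3 × 350 = 1050
    C–H: 10 × 424 = 4240
    Σ(formed) = 5290 kJ
  ΔH_1 = 5118 − 5290 = −172 kJ
Reaction 2:
  Bonds broken (reactants):
    Br–Br: 1 × 190 = 190
    C–H: 4 × 424 = 1696
    C=C: 1 × 595 = 595
    Σ(broken) = 2481 kJ
  Bonds formed (products):
    C–Br: 2 × 284 = 568
    C–C: 1 × 350 = 350
    C–H: 4 × 424 = 1696
    Σ(formed) = 2614 kJ
  ΔH_2 = 2481 − 2614 = −133 kJ
ΔH_1 − ΔH_2 = −39 kJ, so reaction 1 has the more negative ΔH; |ΔH_1 − ΔH_2| = 39 kJ.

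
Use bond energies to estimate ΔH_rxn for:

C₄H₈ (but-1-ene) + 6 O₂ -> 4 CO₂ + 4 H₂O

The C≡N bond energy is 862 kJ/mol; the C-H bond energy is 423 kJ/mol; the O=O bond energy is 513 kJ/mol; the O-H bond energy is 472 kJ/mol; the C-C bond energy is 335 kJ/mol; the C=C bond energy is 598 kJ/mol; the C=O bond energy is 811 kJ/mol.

Bonds broken (reactants):
  C-C: 2 × 335 = 670
  C-H: 8 × 423 = 3384
  C=C: 1 × 598 = 598
  O=O: 6 × 513 = 3078
  Σ(broken) = 7730 kJ
Bonds formed (products):
  C=O: 8 × 811 = 6488
  O-H: 8 × 472 = 3776
  Σ(formed) = 10264 kJ
ΔH = Σ(broken) − Σ(formed) = 7730 − 10264 = −2534 kJ

ΔH ≈ −2534 kJ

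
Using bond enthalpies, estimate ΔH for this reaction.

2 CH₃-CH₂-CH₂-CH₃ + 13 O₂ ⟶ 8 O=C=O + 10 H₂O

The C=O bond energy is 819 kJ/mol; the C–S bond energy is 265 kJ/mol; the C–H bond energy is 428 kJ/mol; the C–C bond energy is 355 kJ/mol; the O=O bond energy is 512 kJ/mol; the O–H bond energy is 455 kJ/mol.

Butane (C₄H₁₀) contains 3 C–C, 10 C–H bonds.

Bonds broken (reactants):
  C–C: 6 × 355 = 2130
  C–H: 20 × 428 = 8560
  O=O: 13 × 512 = 6656
  Σ(broken) = 17346 kJ
Bonds formed (products):
  C=O: 16 × 819 = 13104
  O–H: 20 × 455 = 9100
  Σ(formed) = 22204 kJ
ΔH = Σ(broken) − Σ(formed) = 17346 − 22204 = −4858 kJ

ΔH ≈ −4858 kJ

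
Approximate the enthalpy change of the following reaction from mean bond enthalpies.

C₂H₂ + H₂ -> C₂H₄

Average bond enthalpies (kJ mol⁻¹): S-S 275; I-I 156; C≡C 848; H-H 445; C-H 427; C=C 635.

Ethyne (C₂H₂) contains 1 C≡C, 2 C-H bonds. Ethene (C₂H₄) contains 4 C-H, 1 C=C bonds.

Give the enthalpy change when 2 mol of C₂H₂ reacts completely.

ΔH = −392 kJ

Bonds broken (reactants):
  C≡C: 1 × 848 = 848
  C-H: 2 × 427 = 854
  H-H: 1 × 445 = 445
  Σ(broken) = 2147 kJ
Bonds formed (products):
  C-H: 4 × 427 = 1708
  C=C: 1 × 635 = 635
  Σ(formed) = 2343 kJ
ΔH = Σ(broken) − Σ(formed) = 2147 − 2343 = −196 kJ
For 2× the reaction as written: 2 × (−196) = −392 kJ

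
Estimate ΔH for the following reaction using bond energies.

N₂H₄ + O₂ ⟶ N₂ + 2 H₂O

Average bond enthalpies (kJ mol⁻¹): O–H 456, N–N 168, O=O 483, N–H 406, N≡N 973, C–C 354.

ΔH ≈ −522 kJ

Bonds broken (reactants):
  N–H: 4 × 406 = 1624
  N–N: 1 × 168 = 168
  O=O: 1 × 483 = 483
  Σ(broken) = 2275 kJ
Bonds formed (products):
  N≡N: 1 × 973 = 973
  O–H: 4 × 456 = 1824
  Σ(formed) = 2797 kJ
ΔH = Σ(broken) − Σ(formed) = 2275 − 2797 = −522 kJ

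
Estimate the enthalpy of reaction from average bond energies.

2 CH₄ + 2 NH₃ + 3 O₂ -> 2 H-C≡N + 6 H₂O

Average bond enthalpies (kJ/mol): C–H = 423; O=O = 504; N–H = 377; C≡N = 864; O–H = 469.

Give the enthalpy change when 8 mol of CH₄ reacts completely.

Bonds broken (reactants):
  C–H: 8 × 423 = 3384
  N–H: 6 × 377 = 2262
  O=O: 3 × 504 = 1512
  Σ(broken) = 7158 kJ
Bonds formed (products):
  C≡N: 2 × 864 = 1728
  C–H: 2 × 423 = 846
  O–H: 12 × 469 = 5628
  Σ(formed) = 8202 kJ
ΔH = Σ(broken) − Σ(formed) = 7158 − 8202 = −1044 kJ
For 4× the reaction as written: 4 × (−1044) = −4176 kJ

ΔH = −4176 kJ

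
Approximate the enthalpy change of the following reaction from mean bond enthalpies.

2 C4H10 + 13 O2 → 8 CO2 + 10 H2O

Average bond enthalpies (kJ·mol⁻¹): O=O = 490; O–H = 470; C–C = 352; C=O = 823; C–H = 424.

Bonds broken (reactants):
  C–C: 6 × 352 = 2112
  C–H: 20 × 424 = 8480
  O=O: 13 × 490 = 6370
  Σ(broken) = 16962 kJ
Bonds formed (products):
  C=O: 16 × 823 = 13168
  O–H: 20 × 470 = 9400
  Σ(formed) = 22568 kJ
ΔH = Σ(broken) − Σ(formed) = 16962 − 22568 = −5606 kJ

ΔH ≈ −5606 kJ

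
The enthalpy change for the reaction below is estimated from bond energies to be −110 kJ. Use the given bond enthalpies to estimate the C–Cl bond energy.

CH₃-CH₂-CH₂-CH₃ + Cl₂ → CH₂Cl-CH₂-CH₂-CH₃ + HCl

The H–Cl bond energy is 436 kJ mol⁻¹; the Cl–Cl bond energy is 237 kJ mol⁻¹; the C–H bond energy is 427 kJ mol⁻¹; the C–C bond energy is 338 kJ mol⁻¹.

Let D be the C–Cl bond energy.
Σ(broken) = 3×338 + 10×427 + 1×237 = 5521
Σ(formed) = 3×338 + 1×D + 9×427 + 1×436 = 5293 + D
ΔH = Σ(broken) − Σ(formed) = (5521) − (5293 + D) = +228 − D
Setting this equal to −110 kJ gives D = 338 kJ/mol.

D(C–Cl) ≈ 338 kJ/mol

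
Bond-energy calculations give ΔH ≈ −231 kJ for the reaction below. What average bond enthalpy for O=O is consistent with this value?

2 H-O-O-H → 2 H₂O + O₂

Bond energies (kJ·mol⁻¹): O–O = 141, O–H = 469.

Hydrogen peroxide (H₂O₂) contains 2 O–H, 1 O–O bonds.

D(O=O) ≈ 513 kJ/mol

Let D be the O=O bond energy.
Σ(broken) = 4×469 + 2×141 = 2158
Σ(formed) = 4×469 + 1×D = 1876 + D
ΔH = Σ(broken) − Σ(formed) = (2158) − (1876 + D) = +282 − D
Setting this equal to −231 kJ gives D = 513 kJ/mol.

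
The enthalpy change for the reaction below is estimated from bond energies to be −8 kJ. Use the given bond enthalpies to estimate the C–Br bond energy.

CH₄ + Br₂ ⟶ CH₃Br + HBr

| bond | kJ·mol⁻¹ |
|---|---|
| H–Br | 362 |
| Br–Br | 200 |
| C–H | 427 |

Let D be the C–Br bond energy.
Σ(broken) = 1×200 + 4×427 = 1908
Σ(formed) = 1×D + 3×427 + 1×362 = 1643 + D
ΔH = Σ(broken) − Σ(formed) = (1908) − (1643 + D) = +265 − D
Setting this equal to −8 kJ gives D = 273 kJ/mol.

D(C–Br) ≈ 273 kJ/mol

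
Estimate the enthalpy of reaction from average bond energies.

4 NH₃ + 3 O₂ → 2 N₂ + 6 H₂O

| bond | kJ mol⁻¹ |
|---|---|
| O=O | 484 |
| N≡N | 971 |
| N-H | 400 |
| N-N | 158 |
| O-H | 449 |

Bonds broken (reactants):
  N-H: 12 × 400 = 4800
  O=O: 3 × 484 = 1452
  Σ(broken) = 6252 kJ
Bonds formed (products):
  N≡N: 2 × 971 = 1942
  O-H: 12 × 449 = 5388
  Σ(formed) = 7330 kJ
ΔH = Σ(broken) − Σ(formed) = 6252 − 7330 = −1078 kJ

ΔH ≈ −1078 kJ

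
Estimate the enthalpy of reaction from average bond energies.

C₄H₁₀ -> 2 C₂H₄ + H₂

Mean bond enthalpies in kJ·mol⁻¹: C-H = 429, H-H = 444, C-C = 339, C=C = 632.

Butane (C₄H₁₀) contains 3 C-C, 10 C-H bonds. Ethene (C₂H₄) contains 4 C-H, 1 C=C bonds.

ΔH ≈ +167 kJ

Bonds broken (reactants):
  C-C: 3 × 339 = 1017
  C-H: 10 × 429 = 4290
  Σ(broken) = 5307 kJ
Bonds formed (products):
  C-H: 8 × 429 = 3432
  C=C: 2 × 632 = 1264
  H-H: 1 × 444 = 444
  Σ(formed) = 5140 kJ
ΔH = Σ(broken) − Σ(formed) = 5307 − 5140 = +167 kJ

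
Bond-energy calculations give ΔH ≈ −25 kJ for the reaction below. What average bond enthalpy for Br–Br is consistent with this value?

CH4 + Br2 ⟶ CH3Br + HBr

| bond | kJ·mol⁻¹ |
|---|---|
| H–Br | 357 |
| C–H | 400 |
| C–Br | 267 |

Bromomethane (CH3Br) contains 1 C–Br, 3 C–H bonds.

Let D be the Br–Br bond energy.
Σ(broken) = 1×D + 4×400 = 1600 + D
Σ(formed) = 1×267 + 3×400 + 1×357 = 1824
ΔH = Σ(broken) − Σ(formed) = (1600 + D) − (1824) = −224 + D
Setting this equal to −25 kJ gives D = 199 kJ/mol.

D(Br–Br) ≈ 199 kJ/mol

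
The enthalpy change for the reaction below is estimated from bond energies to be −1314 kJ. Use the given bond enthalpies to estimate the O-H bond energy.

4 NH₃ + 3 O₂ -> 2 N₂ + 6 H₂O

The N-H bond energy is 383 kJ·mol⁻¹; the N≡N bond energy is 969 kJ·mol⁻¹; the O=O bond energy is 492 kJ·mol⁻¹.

D(O-H) ≈ 454 kJ/mol

Let D be the O-H bond energy.
Σ(broken) = 12×383 + 3×492 = 6072
Σ(formed) = 2×969 + 12×D = 1938 + 12D
ΔH = Σ(broken) − Σ(formed) = (6072) − (1938 + 12D) = +4134 − 12D
Setting this equal to −1314 kJ gives 12D = 5448, so D = 454 kJ/mol.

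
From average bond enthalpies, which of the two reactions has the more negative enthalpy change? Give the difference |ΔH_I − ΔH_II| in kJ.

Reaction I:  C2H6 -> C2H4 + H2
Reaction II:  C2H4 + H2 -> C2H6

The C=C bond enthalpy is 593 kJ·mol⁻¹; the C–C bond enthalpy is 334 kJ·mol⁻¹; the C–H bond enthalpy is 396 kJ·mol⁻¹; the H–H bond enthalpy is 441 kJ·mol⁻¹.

Reaction II, by 184 kJ

Reaction I:
  Bonds broken (reactants):
    C–C: 1 × 334 = 334
    C–H: 6 × 396 = 2376
    Σ(broken) = 2710 kJ
  Bonds formed (products):
    C–H: 4 × 396 = 1584
    C=C: 1 × 593 = 593
    H–H: 1 × 441 = 441
    Σ(formed) = 2618 kJ
  ΔH_I = 2710 − 2618 = +92 kJ
Reaction II:
  Bonds broken (reactants):
    C–H: 4 × 396 = 1584
    C=C: 1 × 593 = 593
    H–H: 1 × 441 = 441
    Σ(broken) = 2618 kJ
  Bonds formed (products):
    C–C: 1 × 334 = 334
    C–H: 6 × 396 = 2376
    Σ(formed) = 2710 kJ
  ΔH_II = 2618 − 2710 = −92 kJ
ΔH_I − ΔH_II = +184 kJ, so reaction II has the more negative ΔH; |ΔH_I − ΔH_II| = 184 kJ.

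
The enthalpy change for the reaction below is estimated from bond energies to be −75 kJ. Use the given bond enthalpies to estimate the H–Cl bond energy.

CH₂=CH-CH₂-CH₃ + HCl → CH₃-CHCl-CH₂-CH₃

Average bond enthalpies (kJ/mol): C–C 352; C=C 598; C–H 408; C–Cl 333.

D(H–Cl) ≈ 420 kJ/mol

Let D be the H–Cl bond energy.
Σ(broken) = 2×352 + 8×408 + 1×598 + 1×D = 4566 + D
Σ(formed) = 3×352 + 1×333 + 9×408 = 5061
ΔH = Σ(broken) − Σ(formed) = (4566 + D) − (5061) = −495 + D
Setting this equal to −75 kJ gives D = 420 kJ/mol.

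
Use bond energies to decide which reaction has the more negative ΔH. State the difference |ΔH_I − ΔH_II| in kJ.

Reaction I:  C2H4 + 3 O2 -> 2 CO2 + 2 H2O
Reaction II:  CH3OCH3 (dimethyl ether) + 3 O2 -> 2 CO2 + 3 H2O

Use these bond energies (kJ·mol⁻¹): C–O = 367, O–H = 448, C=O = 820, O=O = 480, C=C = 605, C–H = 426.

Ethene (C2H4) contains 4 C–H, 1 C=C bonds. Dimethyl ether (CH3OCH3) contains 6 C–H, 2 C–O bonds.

Reaction I:
  Bonds broken (reactants):
    C–H: 4 × 426 = 1704
    C=C: 1 × 605 = 605
    O=O: 3 × 480 = 1440
    Σ(broken) = 3749 kJ
  Bonds formed (products):
    C=O: 4 × 820 = 3280
    O–H: 4 × 448 = 1792
    Σ(formed) = 5072 kJ
  ΔH_I = 3749 − 5072 = −1323 kJ
Reaction II:
  Bonds broken (reactants):
    C–H: 6 × 426 = 2556
    C–O: 2 × 367 = 734
    O=O: 3 × 480 = 1440
    Σ(broken) = 4730 kJ
  Bonds formed (products):
    C=O: 4 × 820 = 3280
    O–H: 6 × 448 = 2688
    Σ(formed) = 5968 kJ
  ΔH_II = 4730 − 5968 = −1238 kJ
ΔH_I − ΔH_II = −85 kJ, so reaction I has the more negative ΔH; |ΔH_I − ΔH_II| = 85 kJ.

Reaction I, by 85 kJ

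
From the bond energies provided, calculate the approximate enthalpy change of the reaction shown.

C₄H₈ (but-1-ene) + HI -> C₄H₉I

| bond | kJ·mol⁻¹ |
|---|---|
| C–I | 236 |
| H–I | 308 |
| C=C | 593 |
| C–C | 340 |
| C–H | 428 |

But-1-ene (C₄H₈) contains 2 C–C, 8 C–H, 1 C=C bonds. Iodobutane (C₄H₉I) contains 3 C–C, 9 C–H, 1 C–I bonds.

ΔH ≈ −103 kJ

Bonds broken (reactants):
  C–C: 2 × 340 = 680
  C–H: 8 × 428 = 3424
  C=C: 1 × 593 = 593
  H–I: 1 × 308 = 308
  Σ(broken) = 5005 kJ
Bonds formed (products):
  C–C: 3 × 340 = 1020
  C–H: 9 × 428 = 3852
  C–I: 1 × 236 = 236
  Σ(formed) = 5108 kJ
ΔH = Σ(broken) − Σ(formed) = 5005 − 5108 = −103 kJ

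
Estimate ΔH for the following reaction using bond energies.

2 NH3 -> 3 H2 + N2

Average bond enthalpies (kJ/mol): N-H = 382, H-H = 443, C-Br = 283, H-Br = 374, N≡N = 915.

Bonds broken (reactants):
  N-H: 6 × 382 = 2292
  Σ(broken) = 2292 kJ
Bonds formed (products):
  H-H: 3 × 443 = 1329
  N≡N: 1 × 915 = 915
  Σ(formed) = 2244 kJ
ΔH = Σ(broken) − Σ(formed) = 2292 − 2244 = +48 kJ

ΔH ≈ +48 kJ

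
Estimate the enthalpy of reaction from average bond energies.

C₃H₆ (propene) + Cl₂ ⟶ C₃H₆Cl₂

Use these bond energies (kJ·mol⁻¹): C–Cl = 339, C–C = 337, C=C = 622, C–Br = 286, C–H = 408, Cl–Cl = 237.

ΔH ≈ −156 kJ

Bonds broken (reactants):
  C–C: 1 × 337 = 337
  C–H: 6 × 408 = 2448
  C=C: 1 × 622 = 622
  Cl–Cl: 1 × 237 = 237
  Σ(broken) = 3644 kJ
Bonds formed (products):
  C–C: 2 × 337 = 674
  C–Cl: 2 × 339 = 678
  C–H: 6 × 408 = 2448
  Σ(formed) = 3800 kJ
ΔH = Σ(broken) − Σ(formed) = 3644 − 3800 = −156 kJ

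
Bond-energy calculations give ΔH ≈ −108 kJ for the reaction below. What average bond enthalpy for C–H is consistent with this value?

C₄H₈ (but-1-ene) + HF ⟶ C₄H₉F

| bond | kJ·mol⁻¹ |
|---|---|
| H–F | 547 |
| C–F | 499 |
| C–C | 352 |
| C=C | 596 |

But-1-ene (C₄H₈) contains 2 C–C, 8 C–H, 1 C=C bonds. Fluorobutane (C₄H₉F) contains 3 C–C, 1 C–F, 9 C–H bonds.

Let D be the C–H bond energy.
Σ(broken) = 2×352 + 8×D + 1×596 + 1×547 = 1847 + 8D
Σ(formed) = 3×352 + 1×499 + 9×D = 1555 + 9D
ΔH = Σ(broken) − Σ(formed) = (1847 + 8D) − (1555 + 9D) = +292 − D
Setting this equal to −108 kJ gives D = 400 kJ/mol.

D(C–H) ≈ 400 kJ/mol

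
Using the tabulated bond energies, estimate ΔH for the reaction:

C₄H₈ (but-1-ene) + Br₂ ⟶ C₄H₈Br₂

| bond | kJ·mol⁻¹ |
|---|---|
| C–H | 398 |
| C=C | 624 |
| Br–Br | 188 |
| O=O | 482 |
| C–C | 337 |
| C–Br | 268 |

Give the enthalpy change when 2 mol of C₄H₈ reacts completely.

ΔH = −122 kJ

Bonds broken (reactants):
  Br–Br: 1 × 188 = 188
  C–C: 2 × 337 = 674
  C–H: 8 × 398 = 3184
  C=C: 1 × 624 = 624
  Σ(broken) = 4670 kJ
Bonds formed (products):
  C–Br: 2 × 268 = 536
  C–C: 3 × 337 = 1011
  C–H: 8 × 398 = 3184
  Σ(formed) = 4731 kJ
ΔH = Σ(broken) − Σ(formed) = 4670 − 4731 = −61 kJ
For 2× the reaction as written: 2 × (−61) = −122 kJ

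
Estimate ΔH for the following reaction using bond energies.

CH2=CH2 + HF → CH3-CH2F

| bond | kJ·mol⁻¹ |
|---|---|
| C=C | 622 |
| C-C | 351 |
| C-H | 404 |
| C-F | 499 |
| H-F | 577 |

Bonds broken (reactants):
  C-H: 4 × 404 = 1616
  C=C: 1 × 622 = 622
  H-F: 1 × 577 = 577
  Σ(broken) = 2815 kJ
Bonds formed (products):
  C-C: 1 × 351 = 351
  C-F: 1 × 499 = 499
  C-H: 5 × 404 = 2020
  Σ(formed) = 2870 kJ
ΔH = Σ(broken) − Σ(formed) = 2815 − 2870 = −55 kJ

ΔH ≈ −55 kJ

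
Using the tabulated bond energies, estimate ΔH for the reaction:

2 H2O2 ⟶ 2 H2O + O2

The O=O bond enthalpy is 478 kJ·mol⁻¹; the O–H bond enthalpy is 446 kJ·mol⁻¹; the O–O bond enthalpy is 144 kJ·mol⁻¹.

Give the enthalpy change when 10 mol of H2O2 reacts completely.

Bonds broken (reactants):
  O–H: 4 × 446 = 1784
  O–O: 2 × 144 = 288
  Σ(broken) = 2072 kJ
Bonds formed (products):
  O–H: 4 × 446 = 1784
  O=O: 1 × 478 = 478
  Σ(formed) = 2262 kJ
ΔH = Σ(broken) − Σ(formed) = 2072 − 2262 = −190 kJ
For 5× the reaction as written: 5 × (−190) = −950 kJ

ΔH = −950 kJ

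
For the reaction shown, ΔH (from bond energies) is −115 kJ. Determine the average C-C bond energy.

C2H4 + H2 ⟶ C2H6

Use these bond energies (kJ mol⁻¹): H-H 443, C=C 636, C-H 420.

D(C-C) ≈ 354 kJ/mol

Let D be the C-C bond energy.
Σ(broken) = 4×420 + 1×636 + 1×443 = 2759
Σ(formed) = 1×D + 6×420 = 2520 + D
ΔH = Σ(broken) − Σ(formed) = (2759) − (2520 + D) = +239 − D
Setting this equal to −115 kJ gives D = 354 kJ/mol.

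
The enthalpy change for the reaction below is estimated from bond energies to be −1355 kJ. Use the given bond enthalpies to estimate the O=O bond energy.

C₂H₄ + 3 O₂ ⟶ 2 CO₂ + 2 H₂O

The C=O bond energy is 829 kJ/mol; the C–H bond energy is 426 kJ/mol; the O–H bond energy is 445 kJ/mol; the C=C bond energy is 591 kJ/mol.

Let D be the O=O bond energy.
Σ(broken) = 4×426 + 1×591 + 3×D = 2295 + 3D
Σ(formed) = 4×829 + 4×445 = 5096
ΔH = Σ(broken) − Σ(formed) = (2295 + 3D) − (5096) = −2801 + 3D
Setting this equal to −1355 kJ gives 3D = 1446, so D = 482 kJ/mol.

D(O=O) ≈ 482 kJ/mol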